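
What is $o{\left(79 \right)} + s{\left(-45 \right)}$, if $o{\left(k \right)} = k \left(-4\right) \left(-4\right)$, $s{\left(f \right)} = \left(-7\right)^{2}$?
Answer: $1313$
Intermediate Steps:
$s{\left(f \right)} = 49$
$o{\left(k \right)} = 16 k$ ($o{\left(k \right)} = - 4 k \left(-4\right) = 16 k$)
$o{\left(79 \right)} + s{\left(-45 \right)} = 16 \cdot 79 + 49 = 1264 + 49 = 1313$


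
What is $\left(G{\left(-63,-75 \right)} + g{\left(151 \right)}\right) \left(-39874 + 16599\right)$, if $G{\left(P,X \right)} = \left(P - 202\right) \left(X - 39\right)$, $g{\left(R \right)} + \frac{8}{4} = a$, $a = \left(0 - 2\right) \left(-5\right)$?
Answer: $-703323950$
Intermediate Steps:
$a = 10$ ($a = \left(0 - 2\right) \left(-5\right) = \left(-2\right) \left(-5\right) = 10$)
$g{\left(R \right)} = 8$ ($g{\left(R \right)} = -2 + 10 = 8$)
$G{\left(P,X \right)} = \left(-202 + P\right) \left(-39 + X\right)$
$\left(G{\left(-63,-75 \right)} + g{\left(151 \right)}\right) \left(-39874 + 16599\right) = \left(\left(7878 - -15150 - -2457 - -4725\right) + 8\right) \left(-39874 + 16599\right) = \left(\left(7878 + 15150 + 2457 + 4725\right) + 8\right) \left(-23275\right) = \left(30210 + 8\right) \left(-23275\right) = 30218 \left(-23275\right) = -703323950$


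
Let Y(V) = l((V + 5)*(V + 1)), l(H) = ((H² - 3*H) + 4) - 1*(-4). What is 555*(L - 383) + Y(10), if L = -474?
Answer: -448897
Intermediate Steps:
l(H) = 8 + H² - 3*H (l(H) = (4 + H² - 3*H) + 4 = 8 + H² - 3*H)
Y(V) = 8 + (1 + V)²*(5 + V)² - 3*(1 + V)*(5 + V) (Y(V) = 8 + ((V + 5)*(V + 1))² - 3*(V + 5)*(V + 1) = 8 + ((5 + V)*(1 + V))² - 3*(5 + V)*(1 + V) = 8 + ((1 + V)*(5 + V))² - 3*(1 + V)*(5 + V) = 8 + (1 + V)²*(5 + V)² - 3*(1 + V)*(5 + V))
555*(L - 383) + Y(10) = 555*(-474 - 383) + (18 + 10⁴ + 12*10³ + 42*10 + 43*10²) = 555*(-857) + (18 + 10000 + 12*1000 + 420 + 43*100) = -475635 + (18 + 10000 + 12000 + 420 + 4300) = -475635 + 26738 = -448897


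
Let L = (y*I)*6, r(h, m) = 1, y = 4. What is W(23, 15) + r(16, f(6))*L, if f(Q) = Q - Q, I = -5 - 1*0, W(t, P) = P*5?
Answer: -45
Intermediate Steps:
W(t, P) = 5*P
I = -5 (I = -5 + 0 = -5)
f(Q) = 0
L = -120 (L = (4*(-5))*6 = -20*6 = -120)
W(23, 15) + r(16, f(6))*L = 5*15 + 1*(-120) = 75 - 120 = -45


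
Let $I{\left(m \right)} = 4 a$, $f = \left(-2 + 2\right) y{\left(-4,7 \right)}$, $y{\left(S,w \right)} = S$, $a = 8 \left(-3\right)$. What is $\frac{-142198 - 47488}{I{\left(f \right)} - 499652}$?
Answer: $\frac{94843}{249874} \approx 0.37956$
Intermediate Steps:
$a = -24$
$f = 0$ ($f = \left(-2 + 2\right) \left(-4\right) = 0 \left(-4\right) = 0$)
$I{\left(m \right)} = -96$ ($I{\left(m \right)} = 4 \left(-24\right) = -96$)
$\frac{-142198 - 47488}{I{\left(f \right)} - 499652} = \frac{-142198 - 47488}{-96 - 499652} = \frac{-142198 - 47488}{-499748} = \left(-142198 - 47488\right) \left(- \frac{1}{499748}\right) = \left(-189686\right) \left(- \frac{1}{499748}\right) = \frac{94843}{249874}$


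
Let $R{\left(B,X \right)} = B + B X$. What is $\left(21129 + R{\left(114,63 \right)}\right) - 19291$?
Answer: $9134$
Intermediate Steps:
$\left(21129 + R{\left(114,63 \right)}\right) - 19291 = \left(21129 + 114 \left(1 + 63\right)\right) - 19291 = \left(21129 + 114 \cdot 64\right) - 19291 = \left(21129 + 7296\right) - 19291 = 28425 - 19291 = 9134$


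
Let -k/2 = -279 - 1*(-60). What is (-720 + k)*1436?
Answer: -404952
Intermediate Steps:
k = 438 (k = -2*(-279 - 1*(-60)) = -2*(-279 + 60) = -2*(-219) = 438)
(-720 + k)*1436 = (-720 + 438)*1436 = -282*1436 = -404952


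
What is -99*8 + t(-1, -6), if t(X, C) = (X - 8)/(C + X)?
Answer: -5535/7 ≈ -790.71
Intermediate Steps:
t(X, C) = (-8 + X)/(C + X)
-99*8 + t(-1, -6) = -99*8 + (-8 - 1)/(-6 - 1) = -792 - 9/(-7) = -792 - ⅐*(-9) = -792 + 9/7 = -5535/7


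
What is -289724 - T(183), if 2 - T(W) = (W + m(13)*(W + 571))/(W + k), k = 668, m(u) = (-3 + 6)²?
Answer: -10719559/37 ≈ -2.8972e+5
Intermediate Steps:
m(u) = 9 (m(u) = 3² = 9)
T(W) = 2 - (5139 + 10*W)/(668 + W) (T(W) = 2 - (W + 9*(W + 571))/(W + 668) = 2 - (W + 9*(571 + W))/(668 + W) = 2 - (W + (5139 + 9*W))/(668 + W) = 2 - (5139 + 10*W)/(668 + W))
-289724 - T(183) = -289724 - (-3803 - 8*183)/(668 + 183) = -289724 - (-3803 - 1464)/851 = -289724 - (-5267)/851 = -289724 - 1*(-229/37) = -289724 + 229/37 = -10719559/37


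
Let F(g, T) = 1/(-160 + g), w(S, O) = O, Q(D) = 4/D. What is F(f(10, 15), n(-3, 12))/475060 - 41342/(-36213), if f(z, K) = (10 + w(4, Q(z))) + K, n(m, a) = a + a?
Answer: 2643534611779/2315570611188 ≈ 1.1416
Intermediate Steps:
n(m, a) = 2*a
f(z, K) = 10 + K + 4/z (f(z, K) = (10 + 4/z) + K = 10 + K + 4/z)
F(f(10, 15), n(-3, 12))/475060 - 41342/(-36213) = 1/((-160 + (10 + 15 + 4/10))*475060) - 41342/(-36213) = (1/475060)/(-160 + (10 + 15 + 4*(1/10))) - 41342*(-1/36213) = (1/475060)/(-160 + (10 + 15 + 2/5)) + 41342/36213 = (1/475060)/(-160 + 127/5) + 41342/36213 = (1/475060)/(-673/5) + 41342/36213 = -5/673*1/475060 + 41342/36213 = -1/63943076 + 41342/36213 = 2643534611779/2315570611188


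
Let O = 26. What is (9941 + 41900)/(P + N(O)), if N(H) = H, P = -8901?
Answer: -51841/8875 ≈ -5.8412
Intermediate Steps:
(9941 + 41900)/(P + N(O)) = (9941 + 41900)/(-8901 + 26) = 51841/(-8875) = 51841*(-1/8875) = -51841/8875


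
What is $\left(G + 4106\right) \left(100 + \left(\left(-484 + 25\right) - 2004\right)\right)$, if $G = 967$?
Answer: $-11987499$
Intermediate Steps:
$\left(G + 4106\right) \left(100 + \left(\left(-484 + 25\right) - 2004\right)\right) = \left(967 + 4106\right) \left(100 + \left(\left(-484 + 25\right) - 2004\right)\right) = 5073 \left(100 - 2463\right) = 5073 \left(-2363\right) = -11987499$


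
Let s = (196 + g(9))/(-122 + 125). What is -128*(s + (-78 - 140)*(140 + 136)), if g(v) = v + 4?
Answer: 23077760/3 ≈ 7.6926e+6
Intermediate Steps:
g(v) = 4 + v
s = 209/3 (s = (196 + (4 + 9))/(-122 + 125) = (196 + 13)/3 = 209*(1/3) = 209/3 ≈ 69.667)
-128*(s + (-78 - 140)*(140 + 136)) = -128*(209/3 + (-78 - 140)*(140 + 136)) = -128*(209/3 - 218*276) = -128*(209/3 - 60168) = -128*(-180295)/3 = -1*(-23077760/3) = 23077760/3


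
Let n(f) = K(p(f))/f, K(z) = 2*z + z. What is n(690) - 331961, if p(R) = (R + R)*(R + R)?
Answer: -323681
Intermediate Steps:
p(R) = 4*R² (p(R) = (2*R)*(2*R) = 4*R²)
K(z) = 3*z
n(f) = 12*f (n(f) = (3*(4*f²))/f = (12*f²)/f = 12*f)
n(690) - 331961 = 12*690 - 331961 = 8280 - 331961 = -323681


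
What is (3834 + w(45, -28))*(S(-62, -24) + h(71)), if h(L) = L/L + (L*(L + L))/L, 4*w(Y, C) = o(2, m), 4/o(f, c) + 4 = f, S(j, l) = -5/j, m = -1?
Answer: 68013957/124 ≈ 5.4850e+5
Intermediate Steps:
o(f, c) = 4/(-4 + f)
w(Y, C) = -1/2 (w(Y, C) = (4/(-4 + 2))/4 = (4/(-2))/4 = (4*(-1/2))/4 = (1/4)*(-2) = -1/2)
h(L) = 1 + 2*L (h(L) = 1 + (L*(2*L))/L = 1 + (2*L**2)/L = 1 + 2*L)
(3834 + w(45, -28))*(S(-62, -24) + h(71)) = (3834 - 1/2)*(-5/(-62) + (1 + 2*71)) = 7667*(-5*(-1/62) + (1 + 142))/2 = 7667*(5/62 + 143)/2 = (7667/2)*(8871/62) = 68013957/124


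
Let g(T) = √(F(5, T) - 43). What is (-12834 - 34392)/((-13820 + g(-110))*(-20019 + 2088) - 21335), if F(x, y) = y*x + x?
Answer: -11701898424210/61397637402664693 - 11855331684*I*√3/61397637402664693 ≈ -0.00019059 - 3.3444e-7*I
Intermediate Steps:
F(x, y) = x + x*y (F(x, y) = x*y + x = x + x*y)
g(T) = √(-38 + 5*T) (g(T) = √(5*(1 + T) - 43) = √((5 + 5*T) - 43) = √(-38 + 5*T))
(-12834 - 34392)/((-13820 + g(-110))*(-20019 + 2088) - 21335) = (-12834 - 34392)/((-13820 + √(-38 + 5*(-110)))*(-20019 + 2088) - 21335) = -47226/((-13820 + √(-38 - 550))*(-17931) - 21335) = -47226/((-13820 + √(-588))*(-17931) - 21335) = -47226/((-13820 + 14*I*√3)*(-17931) - 21335) = -47226/((247806420 - 251034*I*√3) - 21335) = -47226/(247785085 - 251034*I*√3)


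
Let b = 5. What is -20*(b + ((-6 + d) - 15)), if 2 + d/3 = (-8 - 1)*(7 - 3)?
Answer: 2600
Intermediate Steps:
d = -114 (d = -6 + 3*((-8 - 1)*(7 - 3)) = -6 + 3*(-9*4) = -6 + 3*(-36) = -6 - 108 = -114)
-20*(b + ((-6 + d) - 15)) = -20*(5 + ((-6 - 114) - 15)) = -20*(5 + (-120 - 15)) = -20*(5 - 135) = -20*(-130) = 2600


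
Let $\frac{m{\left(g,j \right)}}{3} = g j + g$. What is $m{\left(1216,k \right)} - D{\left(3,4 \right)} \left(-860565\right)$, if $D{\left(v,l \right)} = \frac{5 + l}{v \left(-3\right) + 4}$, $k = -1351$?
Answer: $-6473817$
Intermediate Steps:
$m{\left(g,j \right)} = 3 g + 3 g j$ ($m{\left(g,j \right)} = 3 \left(g j + g\right) = 3 \left(g + g j\right) = 3 g + 3 g j$)
$D{\left(v,l \right)} = \frac{5 + l}{4 - 3 v}$ ($D{\left(v,l \right)} = \frac{5 + l}{- 3 v + 4} = \frac{5 + l}{4 - 3 v}$)
$m{\left(1216,k \right)} - D{\left(3,4 \right)} \left(-860565\right) = 3 \cdot 1216 \left(1 - 1351\right) - \frac{-5 - 4}{-4 + 3 \cdot 3} \left(-860565\right) = 3 \cdot 1216 \left(-1350\right) - \frac{-5 - 4}{-4 + 9} \left(-860565\right) = -4924800 - \frac{1}{5} \left(-9\right) \left(-860565\right) = -4924800 - \left(- \frac{9}{5}\right) \left(-860565\right) = -4924800 - 1549017 = -6473817$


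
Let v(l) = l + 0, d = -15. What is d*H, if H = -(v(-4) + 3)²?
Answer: 15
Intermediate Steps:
v(l) = l
H = -1 (H = -(-4 + 3)² = -1*(-1)² = -1*1 = -1)
d*H = -15*(-1) = 15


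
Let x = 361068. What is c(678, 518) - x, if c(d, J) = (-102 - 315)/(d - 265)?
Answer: -149121501/413 ≈ -3.6107e+5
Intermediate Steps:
c(d, J) = -417/(-265 + d)
c(678, 518) - x = -417/(-265 + 678) - 1*361068 = -417/413 - 361068 = -149121501/413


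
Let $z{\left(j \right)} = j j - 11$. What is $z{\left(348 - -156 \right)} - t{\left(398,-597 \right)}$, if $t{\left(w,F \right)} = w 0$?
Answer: $254005$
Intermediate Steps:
$t{\left(w,F \right)} = 0$
$z{\left(j \right)} = -11 + j^{2}$ ($z{\left(j \right)} = j^{2} - 11 = -11 + j^{2}$)
$z{\left(348 - -156 \right)} - t{\left(398,-597 \right)} = \left(-11 + \left(348 - -156\right)^{2}\right) - 0 = \left(-11 + \left(348 + 156\right)^{2}\right) + 0 = \left(-11 + 504^{2}\right) + 0 = \left(-11 + 254016\right) + 0 = 254005 + 0 = 254005$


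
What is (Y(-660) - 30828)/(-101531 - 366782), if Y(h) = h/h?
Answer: 30827/468313 ≈ 0.065826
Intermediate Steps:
Y(h) = 1
(Y(-660) - 30828)/(-101531 - 366782) = (1 - 30828)/(-101531 - 366782) = -30827/(-468313) = -30827*(-1/468313) = 30827/468313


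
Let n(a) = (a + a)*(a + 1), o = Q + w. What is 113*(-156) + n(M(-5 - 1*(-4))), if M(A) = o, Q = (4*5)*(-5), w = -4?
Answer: 3796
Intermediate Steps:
Q = -100 (Q = 20*(-5) = -100)
o = -104 (o = -100 - 4 = -104)
M(A) = -104
n(a) = 2*a*(1 + a) (n(a) = (2*a)*(1 + a) = 2*a*(1 + a))
113*(-156) + n(M(-5 - 1*(-4))) = 113*(-156) + 2*(-104)*(1 - 104) = -17628 + 2*(-104)*(-103) = -17628 + 21424 = 3796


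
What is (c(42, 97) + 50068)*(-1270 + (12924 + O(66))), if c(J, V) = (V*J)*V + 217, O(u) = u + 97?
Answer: 5264036271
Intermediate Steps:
O(u) = 97 + u
c(J, V) = 217 + J*V² (c(J, V) = (J*V)*V + 217 = J*V² + 217 = 217 + J*V²)
(c(42, 97) + 50068)*(-1270 + (12924 + O(66))) = ((217 + 42*97²) + 50068)*(-1270 + (12924 + (97 + 66))) = ((217 + 42*9409) + 50068)*(-1270 + (12924 + 163)) = ((217 + 395178) + 50068)*(-1270 + 13087) = (395395 + 50068)*11817 = 445463*11817 = 5264036271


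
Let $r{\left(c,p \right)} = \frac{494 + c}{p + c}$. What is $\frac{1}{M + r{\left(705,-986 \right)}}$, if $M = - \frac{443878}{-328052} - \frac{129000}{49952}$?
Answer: $- \frac{143897057332}{790902982055} \approx -0.18194$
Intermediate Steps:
$r{\left(c,p \right)} = \frac{494 + c}{c + p}$
$M = - \frac{629566067}{512089172}$ ($M = \left(-443878\right) \left(- \frac{1}{328052}\right) - \frac{16125}{6244} = \frac{221939}{164026} - \frac{16125}{6244} = - \frac{629566067}{512089172} \approx -1.2294$)
$\frac{1}{M + r{\left(705,-986 \right)}} = \frac{1}{- \frac{629566067}{512089172} + \frac{494 + 705}{705 - 986}} = \frac{1}{- \frac{629566067}{512089172} + \frac{1}{-281} \cdot 1199} = \frac{1}{- \frac{629566067}{512089172} - \frac{1199}{281}} = \frac{1}{- \frac{790902982055}{143897057332}} = - \frac{143897057332}{790902982055}$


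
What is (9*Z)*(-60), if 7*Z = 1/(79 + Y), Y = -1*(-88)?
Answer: -540/1169 ≈ -0.46193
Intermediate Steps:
Y = 88
Z = 1/1169 (Z = 1/(7*(79 + 88)) = (⅐)/167 = (⅐)*(1/167) = 1/1169 ≈ 0.00085543)
(9*Z)*(-60) = (9*(1/1169))*(-60) = (9/1169)*(-60) = -540/1169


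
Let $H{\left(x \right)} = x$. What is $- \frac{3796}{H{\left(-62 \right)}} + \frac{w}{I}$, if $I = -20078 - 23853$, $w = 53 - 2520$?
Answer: $\frac{83457515}{1361861} \approx 61.282$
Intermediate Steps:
$w = -2467$ ($w = 53 - 2520 = -2467$)
$I = -43931$ ($I = -20078 - 23853 = -43931$)
$- \frac{3796}{H{\left(-62 \right)}} + \frac{w}{I} = - \frac{3796}{-62} - \frac{2467}{-43931} = \left(-3796\right) \left(- \frac{1}{62}\right) - - \frac{2467}{43931} = \frac{1898}{31} + \frac{2467}{43931} = \frac{83457515}{1361861}$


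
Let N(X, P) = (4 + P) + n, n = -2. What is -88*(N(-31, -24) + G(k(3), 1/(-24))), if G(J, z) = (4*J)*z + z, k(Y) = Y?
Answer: 5951/3 ≈ 1983.7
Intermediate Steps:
G(J, z) = z + 4*J*z (G(J, z) = 4*J*z + z = z + 4*J*z)
N(X, P) = 2 + P (N(X, P) = (4 + P) - 2 = 2 + P)
-88*(N(-31, -24) + G(k(3), 1/(-24))) = -88*((2 - 24) + (1 + 4*3)/(-24)) = -88*(-22 - (1 + 12)/24) = -88*(-22 - 1/24*13) = -88*(-22 - 13/24) = -88*(-541/24) = 5951/3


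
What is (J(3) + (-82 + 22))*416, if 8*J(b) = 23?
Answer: -23764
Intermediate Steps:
J(b) = 23/8 (J(b) = (⅛)*23 = 23/8)
(J(3) + (-82 + 22))*416 = (23/8 + (-82 + 22))*416 = (23/8 - 60)*416 = -457/8*416 = -23764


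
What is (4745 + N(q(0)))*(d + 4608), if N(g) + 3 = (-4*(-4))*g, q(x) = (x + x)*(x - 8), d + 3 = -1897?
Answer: 12841336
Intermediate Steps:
d = -1900 (d = -3 - 1897 = -1900)
q(x) = 2*x*(-8 + x) (q(x) = (2*x)*(-8 + x) = 2*x*(-8 + x))
N(g) = -3 + 16*g (N(g) = -3 + (-4*(-4))*g = -3 + 16*g)
(4745 + N(q(0)))*(d + 4608) = (4745 + (-3 + 16*(2*0*(-8 + 0))))*(-1900 + 4608) = (4745 + (-3 + 16*(2*0*(-8))))*2708 = (4745 + (-3 + 16*0))*2708 = (4745 + (-3 + 0))*2708 = (4745 - 3)*2708 = 4742*2708 = 12841336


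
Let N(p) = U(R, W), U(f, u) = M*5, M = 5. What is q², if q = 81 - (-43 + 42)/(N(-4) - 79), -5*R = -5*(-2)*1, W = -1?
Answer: 19123129/2916 ≈ 6558.0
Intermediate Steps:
R = -2 (R = -(-5*(-2))/5 = -2 ≈ -2.0000)
U(f, u) = 25 (U(f, u) = 5*5 = 25)
N(p) = 25
q = 4373/54 (q = 81 - (-43 + 42)/(25 - 79) = 81 - (-1)/(-54) = 81 - (-1)*(-1)/54 = 81 - 1*1/54 = 81 - 1/54 = 4373/54 ≈ 80.981)
q² = (4373/54)² = 19123129/2916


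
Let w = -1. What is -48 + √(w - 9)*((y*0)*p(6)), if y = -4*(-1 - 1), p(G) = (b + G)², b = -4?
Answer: -48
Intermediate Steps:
p(G) = (-4 + G)²
y = 8 (y = -4*(-2) = 8)
-48 + √(w - 9)*((y*0)*p(6)) = -48 + √(-1 - 9)*((8*0)*(-4 + 6)²) = -48 + √(-10)*(0*2²) = -48 + (I*√10)*(0*4) = -48 + (I*√10)*0 = -48 + 0 = -48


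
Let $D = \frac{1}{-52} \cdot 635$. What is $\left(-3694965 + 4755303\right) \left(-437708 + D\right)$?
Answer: $- \frac{12067415715219}{26} \approx -4.6413 \cdot 10^{11}$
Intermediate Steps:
$D = - \frac{635}{52}$ ($D = \left(- \frac{1}{52}\right) 635 = - \frac{635}{52} \approx -12.212$)
$\left(-3694965 + 4755303\right) \left(-437708 + D\right) = \left(-3694965 + 4755303\right) \left(-437708 - \frac{635}{52}\right) = 1060338 \left(- \frac{22761451}{52}\right) = - \frac{12067415715219}{26}$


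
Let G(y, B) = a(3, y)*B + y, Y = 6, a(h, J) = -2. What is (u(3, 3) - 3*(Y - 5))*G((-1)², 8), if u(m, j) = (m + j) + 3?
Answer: -90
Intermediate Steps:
G(y, B) = y - 2*B (G(y, B) = -2*B + y = y - 2*B)
u(m, j) = 3 + j + m (u(m, j) = (j + m) + 3 = 3 + j + m)
(u(3, 3) - 3*(Y - 5))*G((-1)², 8) = ((3 + 3 + 3) - 3*(6 - 5))*((-1)² - 2*8) = (9 - 3*1)*(1 - 16) = (9 - 3)*(-15) = 6*(-15) = -90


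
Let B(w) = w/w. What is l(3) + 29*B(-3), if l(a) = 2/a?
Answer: 89/3 ≈ 29.667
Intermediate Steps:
B(w) = 1
l(3) + 29*B(-3) = 2/3 + 29*1 = 2*(1/3) + 29 = 2/3 + 29 = 89/3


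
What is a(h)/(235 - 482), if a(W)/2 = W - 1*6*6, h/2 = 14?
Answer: 16/247 ≈ 0.064777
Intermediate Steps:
h = 28 (h = 2*14 = 28)
a(W) = -72 + 2*W (a(W) = 2*(W - 1*6*6) = 2*(W - 6*6) = 2*(W - 36) = 2*(-36 + W) = -72 + 2*W)
a(h)/(235 - 482) = (-72 + 2*28)/(235 - 482) = (-72 + 56)/(-247) = -16*(-1/247) = 16/247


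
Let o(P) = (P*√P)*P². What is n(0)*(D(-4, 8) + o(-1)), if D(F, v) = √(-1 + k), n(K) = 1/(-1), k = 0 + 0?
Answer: 0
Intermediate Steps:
k = 0
n(K) = -1
o(P) = P^(7/2) (o(P) = P^(3/2)*P² = P^(7/2))
D(F, v) = I (D(F, v) = √(-1 + 0) = √(-1) = I)
n(0)*(D(-4, 8) + o(-1)) = -(I + (-1)^(7/2)) = -(I - I) = -1*0 = 0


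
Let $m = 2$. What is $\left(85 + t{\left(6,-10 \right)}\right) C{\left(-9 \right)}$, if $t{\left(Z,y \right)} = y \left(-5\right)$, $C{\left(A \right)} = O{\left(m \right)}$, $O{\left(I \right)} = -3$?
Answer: $-405$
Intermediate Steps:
$C{\left(A \right)} = -3$
$t{\left(Z,y \right)} = - 5 y$
$\left(85 + t{\left(6,-10 \right)}\right) C{\left(-9 \right)} = \left(85 - -50\right) \left(-3\right) = \left(85 + 50\right) \left(-3\right) = 135 \left(-3\right) = -405$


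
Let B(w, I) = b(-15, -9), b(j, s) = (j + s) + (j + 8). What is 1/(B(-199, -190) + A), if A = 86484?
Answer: 1/86453 ≈ 1.1567e-5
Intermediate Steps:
b(j, s) = 8 + s + 2*j (b(j, s) = (j + s) + (8 + j) = 8 + s + 2*j)
B(w, I) = -31 (B(w, I) = 8 - 9 + 2*(-15) = 8 - 9 - 30 = -31)
1/(B(-199, -190) + A) = 1/(-31 + 86484) = 1/86453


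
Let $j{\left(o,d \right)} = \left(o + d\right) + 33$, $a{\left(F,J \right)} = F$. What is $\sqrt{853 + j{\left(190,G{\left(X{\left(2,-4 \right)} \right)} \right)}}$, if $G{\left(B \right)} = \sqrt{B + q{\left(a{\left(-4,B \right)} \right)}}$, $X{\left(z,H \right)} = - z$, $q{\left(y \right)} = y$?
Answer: $\sqrt{1076 + i \sqrt{6}} \approx 32.802 + 0.0373 i$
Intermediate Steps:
$G{\left(B \right)} = \sqrt{-4 + B}$ ($G{\left(B \right)} = \sqrt{B - 4} = \sqrt{-4 + B}$)
$j{\left(o,d \right)} = 33 + d + o$ ($j{\left(o,d \right)} = \left(d + o\right) + 33 = 33 + d + o$)
$\sqrt{853 + j{\left(190,G{\left(X{\left(2,-4 \right)} \right)} \right)}} = \sqrt{853 + \left(33 + \sqrt{-4 - 2} + 190\right)} = \sqrt{853 + \left(33 + \sqrt{-6} + 190\right)} = \sqrt{853 + \left(33 + i \sqrt{6} + 190\right)} = \sqrt{853 + \left(223 + i \sqrt{6}\right)} = \sqrt{1076 + i \sqrt{6}}$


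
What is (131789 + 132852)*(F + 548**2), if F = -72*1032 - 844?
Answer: 59585508996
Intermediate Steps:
F = -75148 (F = -74304 - 844 = -75148)
(131789 + 132852)*(F + 548**2) = (131789 + 132852)*(-75148 + 548**2) = 264641*(-75148 + 300304) = 264641*225156 = 59585508996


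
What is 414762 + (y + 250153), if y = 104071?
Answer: 768986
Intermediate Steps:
414762 + (y + 250153) = 414762 + (104071 + 250153) = 414762 + 354224 = 768986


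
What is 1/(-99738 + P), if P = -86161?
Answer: -1/185899 ≈ -5.3793e-6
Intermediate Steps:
1/(-99738 + P) = 1/(-99738 - 86161) = 1/(-185899) = -1/185899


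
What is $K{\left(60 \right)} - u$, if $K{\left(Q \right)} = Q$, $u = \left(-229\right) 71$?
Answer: $16319$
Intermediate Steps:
$u = -16259$
$K{\left(60 \right)} - u = 60 - -16259 = 60 + 16259 = 16319$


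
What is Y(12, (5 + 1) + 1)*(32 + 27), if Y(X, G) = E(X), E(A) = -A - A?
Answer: -1416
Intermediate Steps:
E(A) = -2*A
Y(X, G) = -2*X
Y(12, (5 + 1) + 1)*(32 + 27) = (-2*12)*(32 + 27) = -24*59 = -1416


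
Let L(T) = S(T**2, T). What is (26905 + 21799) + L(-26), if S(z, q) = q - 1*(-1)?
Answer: 48679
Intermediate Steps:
S(z, q) = 1 + q (S(z, q) = q + 1 = 1 + q)
L(T) = 1 + T
(26905 + 21799) + L(-26) = (26905 + 21799) + (1 - 26) = 48704 - 25 = 48679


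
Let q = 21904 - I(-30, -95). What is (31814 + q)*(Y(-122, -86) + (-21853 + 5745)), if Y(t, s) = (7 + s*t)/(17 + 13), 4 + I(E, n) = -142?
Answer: -12731860612/15 ≈ -8.4879e+8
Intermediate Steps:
I(E, n) = -146 (I(E, n) = -4 - 142 = -146)
q = 22050 (q = 21904 - 1*(-146) = 21904 + 146 = 22050)
Y(t, s) = 7/30 + s*t/30 (Y(t, s) = (7 + s*t)/30 = (7 + s*t)*(1/30) = 7/30 + s*t/30)
(31814 + q)*(Y(-122, -86) + (-21853 + 5745)) = (31814 + 22050)*((7/30 + (1/30)*(-86)*(-122)) + (-21853 + 5745)) = 53864*((7/30 + 5246/15) - 16108) = 53864*(10499/30 - 16108) = 53864*(-472741/30) = -12731860612/15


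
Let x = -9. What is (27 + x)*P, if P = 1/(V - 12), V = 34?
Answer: 9/11 ≈ 0.81818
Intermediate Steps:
P = 1/22 (P = 1/(34 - 12) = 1/22 ≈ 0.045455)
(27 + x)*P = (27 - 9)*(1/22) = 18*(1/22) = 9/11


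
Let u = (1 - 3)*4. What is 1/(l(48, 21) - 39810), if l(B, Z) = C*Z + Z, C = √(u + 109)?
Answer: -4421/175902220 - 7*√101/527706660 ≈ -2.5267e-5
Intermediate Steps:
u = -8 (u = -2*4 = -8)
C = √101 (C = √(-8 + 109) = √101 ≈ 10.050)
l(B, Z) = Z + Z*√101 (l(B, Z) = √101*Z + Z = Z*√101 + Z = Z + Z*√101)
1/(l(48, 21) - 39810) = 1/(21*(1 + √101) - 39810) = 1/((21 + 21*√101) - 39810) = 1/(-39789 + 21*√101)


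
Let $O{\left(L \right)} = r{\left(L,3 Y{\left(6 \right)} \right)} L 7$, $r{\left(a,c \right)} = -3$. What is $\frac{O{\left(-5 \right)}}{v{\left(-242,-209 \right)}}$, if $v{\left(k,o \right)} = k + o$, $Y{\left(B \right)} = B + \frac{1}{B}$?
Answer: $- \frac{105}{451} \approx -0.23282$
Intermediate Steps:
$O{\left(L \right)} = - 21 L$ ($O{\left(L \right)} = - 3 L 7 = - 21 L$)
$\frac{O{\left(-5 \right)}}{v{\left(-242,-209 \right)}} = \frac{\left(-21\right) \left(-5\right)}{-242 - 209} = \frac{105}{-451} = 105 \left(- \frac{1}{451}\right) = - \frac{105}{451}$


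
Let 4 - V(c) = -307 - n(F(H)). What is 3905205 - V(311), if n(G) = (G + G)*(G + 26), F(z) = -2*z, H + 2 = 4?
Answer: 3905070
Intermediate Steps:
H = 2 (H = -2 + 4 = 2)
n(G) = 2*G*(26 + G) (n(G) = (2*G)*(26 + G) = 2*G*(26 + G))
V(c) = 135 (V(c) = 4 - (-307 - 2*(-2*2)*(26 - 2*2)) = 4 - (-307 - 2*(-4)*(26 - 4)) = 4 - (-307 - 2*(-4)*22) = 4 - (-307 - 1*(-176)) = 4 - (-307 + 176) = 4 - 1*(-131) = 4 + 131 = 135)
3905205 - V(311) = 3905205 - 1*135 = 3905205 - 135 = 3905070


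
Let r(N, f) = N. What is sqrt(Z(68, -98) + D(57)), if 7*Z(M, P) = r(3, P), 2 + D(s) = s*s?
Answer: 2*sqrt(39781)/7 ≈ 56.986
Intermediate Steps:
D(s) = -2 + s**2 (D(s) = -2 + s*s = -2 + s**2)
Z(M, P) = 3/7 (Z(M, P) = (1/7)*3 = 3/7)
sqrt(Z(68, -98) + D(57)) = sqrt(3/7 + (-2 + 57**2)) = sqrt(3/7 + (-2 + 3249)) = sqrt(3/7 + 3247) = sqrt(22732/7) = 2*sqrt(39781)/7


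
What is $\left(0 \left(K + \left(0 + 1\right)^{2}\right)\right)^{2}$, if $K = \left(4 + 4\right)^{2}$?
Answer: $0$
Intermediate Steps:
$K = 64$ ($K = 8^{2} = 64$)
$\left(0 \left(K + \left(0 + 1\right)^{2}\right)\right)^{2} = \left(0 \left(64 + \left(0 + 1\right)^{2}\right)\right)^{2} = \left(0 \left(64 + 1^{2}\right)\right)^{2} = \left(0 \left(64 + 1\right)\right)^{2} = \left(0 \cdot 65\right)^{2} = 0^{2} = 0$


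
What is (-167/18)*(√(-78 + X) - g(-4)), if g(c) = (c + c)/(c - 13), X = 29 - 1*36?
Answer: 668/153 - 167*I*√85/18 ≈ 4.366 - 85.537*I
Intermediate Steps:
X = -7 (X = 29 - 36 = -7)
g(c) = 2*c/(-13 + c) (g(c) = (2*c)/(-13 + c) = 2*c/(-13 + c))
(-167/18)*(√(-78 + X) - g(-4)) = (-167/18)*(√(-78 - 7) - 2*(-4)/(-13 - 4)) = (-167*1/18)*(√(-85) - 2*(-4)/(-17)) = -167*(I*√85 - 2*(-4)*(-1)/17)/18 = -167*(I*√85 - 1*8/17)/18 = -167*(I*√85 - 8/17)/18 = -167*(-8/17 + I*√85)/18 = 668/153 - 167*I*√85/18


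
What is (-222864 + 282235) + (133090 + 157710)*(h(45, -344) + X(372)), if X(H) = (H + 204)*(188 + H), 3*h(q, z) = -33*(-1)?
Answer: 93803706171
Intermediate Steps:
h(q, z) = 11 (h(q, z) = (-33*(-1))/3 = (⅓)*33 = 11)
X(H) = (188 + H)*(204 + H) (X(H) = (204 + H)*(188 + H) = (188 + H)*(204 + H))
(-222864 + 282235) + (133090 + 157710)*(h(45, -344) + X(372)) = (-222864 + 282235) + (133090 + 157710)*(11 + (38352 + 372² + 392*372)) = 59371 + 290800*(11 + (38352 + 138384 + 145824)) = 59371 + 290800*(11 + 322560) = 59371 + 290800*322571 = 59371 + 93803646800 = 93803706171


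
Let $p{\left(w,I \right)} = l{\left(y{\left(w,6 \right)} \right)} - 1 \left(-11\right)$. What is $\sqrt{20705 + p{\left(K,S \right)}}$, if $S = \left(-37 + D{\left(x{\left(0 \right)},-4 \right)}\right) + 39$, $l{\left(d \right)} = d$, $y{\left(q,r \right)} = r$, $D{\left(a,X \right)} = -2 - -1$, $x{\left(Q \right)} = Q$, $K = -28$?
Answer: $\sqrt{20722} \approx 143.95$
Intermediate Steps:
$D{\left(a,X \right)} = -1$ ($D{\left(a,X \right)} = -2 + 1 = -1$)
$S = 1$ ($S = \left(-37 - 1\right) + 39 = -38 + 39 = 1$)
$p{\left(w,I \right)} = 17$ ($p{\left(w,I \right)} = 6 - 1 \left(-11\right) = 6 - -11 = 6 + 11 = 17$)
$\sqrt{20705 + p{\left(K,S \right)}} = \sqrt{20705 + 17} = \sqrt{20722}$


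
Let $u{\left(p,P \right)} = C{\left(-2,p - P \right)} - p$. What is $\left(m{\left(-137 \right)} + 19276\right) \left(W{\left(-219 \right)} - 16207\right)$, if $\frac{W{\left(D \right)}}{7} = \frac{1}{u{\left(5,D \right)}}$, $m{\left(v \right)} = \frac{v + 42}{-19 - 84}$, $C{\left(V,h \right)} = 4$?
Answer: $- \frac{32193269922}{103} \approx -3.1256 \cdot 10^{8}$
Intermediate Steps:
$u{\left(p,P \right)} = 4 - p$
$m{\left(v \right)} = - \frac{42}{103} - \frac{v}{103}$ ($m{\left(v \right)} = \frac{42 + v}{-103} = \left(42 + v\right) \left(- \frac{1}{103}\right) = - \frac{42}{103} - \frac{v}{103}$)
$W{\left(D \right)} = -7$ ($W{\left(D \right)} = \frac{7}{4 - 5} = \frac{7}{-1} = 7 \left(-1\right) = -7$)
$\left(m{\left(-137 \right)} + 19276\right) \left(W{\left(-219 \right)} - 16207\right) = \left(\left(- \frac{42}{103} - - \frac{137}{103}\right) + 19276\right) \left(-7 - 16207\right) = \left(\left(- \frac{42}{103} + \frac{137}{103}\right) + 19276\right) \left(-16214\right) = \left(\frac{95}{103} + 19276\right) \left(-16214\right) = \frac{1985523}{103} \left(-16214\right) = - \frac{32193269922}{103}$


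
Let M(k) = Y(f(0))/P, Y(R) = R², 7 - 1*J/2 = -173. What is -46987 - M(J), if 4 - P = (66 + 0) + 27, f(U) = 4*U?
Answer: -46987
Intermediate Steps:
J = 360 (J = 14 - 2*(-173) = 14 + 346 = 360)
P = -89 (P = 4 - ((66 + 0) + 27) = 4 - (66 + 27) = 4 - 1*93 = 4 - 93 = -89)
M(k) = 0 (M(k) = (4*0)²/(-89) = 0²*(-1/89) = 0*(-1/89) = 0)
-46987 - M(J) = -46987 - 1*0 = -46987 + 0 = -46987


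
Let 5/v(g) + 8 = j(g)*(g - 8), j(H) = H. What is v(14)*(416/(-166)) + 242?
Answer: 381374/1577 ≈ 241.84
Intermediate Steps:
v(g) = 5/(-8 + g*(-8 + g)) (v(g) = 5/(-8 + g*(g - 8)) = 5/(-8 + g*(-8 + g)))
v(14)*(416/(-166)) + 242 = (5/(-8 + 14² - 8*14))*(416/(-166)) + 242 = (5/(-8 + 196 - 112))*(416*(-1/166)) + 242 = (5/76)*(-208/83) + 242 = -260/1577 + 242 = 381374/1577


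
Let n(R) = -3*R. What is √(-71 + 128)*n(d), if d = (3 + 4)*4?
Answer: -84*√57 ≈ -634.19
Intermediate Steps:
d = 28 (d = 7*4 = 28)
√(-71 + 128)*n(d) = √(-71 + 128)*(-3*28) = √57*(-84) = -84*√57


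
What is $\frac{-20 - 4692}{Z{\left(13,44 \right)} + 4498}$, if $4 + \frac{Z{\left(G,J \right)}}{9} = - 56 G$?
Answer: $\frac{124}{55} \approx 2.2545$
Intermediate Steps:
$Z{\left(G,J \right)} = -36 - 504 G$ ($Z{\left(G,J \right)} = -36 + 9 \left(- 56 G\right) = -36 - 504 G$)
$\frac{-20 - 4692}{Z{\left(13,44 \right)} + 4498} = \frac{-20 - 4692}{\left(-36 - 6552\right) + 4498} = - \frac{4712}{\left(-36 - 6552\right) + 4498} = - \frac{4712}{-6588 + 4498} = - \frac{4712}{-2090} = \left(-4712\right) \left(- \frac{1}{2090}\right) = \frac{124}{55}$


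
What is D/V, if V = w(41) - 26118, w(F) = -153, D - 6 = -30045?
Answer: 10013/8757 ≈ 1.1434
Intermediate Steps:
D = -30039 (D = 6 - 30045 = -30039)
V = -26271 (V = -153 - 26118 = -26271)
D/V = -30039/(-26271) = -30039*(-1/26271) = 10013/8757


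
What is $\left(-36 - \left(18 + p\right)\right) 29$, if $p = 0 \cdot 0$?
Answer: $-1566$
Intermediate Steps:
$p = 0$
$\left(-36 - \left(18 + p\right)\right) 29 = \left(-36 - 18\right) 29 = \left(-54\right) 29 = -1566$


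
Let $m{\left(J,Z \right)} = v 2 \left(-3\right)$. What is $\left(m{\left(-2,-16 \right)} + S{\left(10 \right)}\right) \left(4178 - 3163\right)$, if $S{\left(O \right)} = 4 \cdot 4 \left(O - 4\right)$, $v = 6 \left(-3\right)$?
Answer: $207060$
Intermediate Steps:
$v = -18$
$S{\left(O \right)} = -64 + 16 O$ ($S{\left(O \right)} = 16 \left(-4 + O\right) = -64 + 16 O$)
$m{\left(J,Z \right)} = 108$ ($m{\left(J,Z \right)} = \left(-18\right) 2 \left(-3\right) = \left(-36\right) \left(-3\right) = 108$)
$\left(m{\left(-2,-16 \right)} + S{\left(10 \right)}\right) \left(4178 - 3163\right) = \left(108 + \left(-64 + 16 \cdot 10\right)\right) \left(4178 - 3163\right) = \left(108 + \left(-64 + 160\right)\right) 1015 = \left(108 + 96\right) 1015 = 204 \cdot 1015 = 207060$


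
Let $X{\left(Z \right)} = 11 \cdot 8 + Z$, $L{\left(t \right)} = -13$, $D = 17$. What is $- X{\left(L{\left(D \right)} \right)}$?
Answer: $-75$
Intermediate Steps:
$X{\left(Z \right)} = 88 + Z$
$- X{\left(L{\left(D \right)} \right)} = - (88 - 13) = \left(-1\right) 75 = -75$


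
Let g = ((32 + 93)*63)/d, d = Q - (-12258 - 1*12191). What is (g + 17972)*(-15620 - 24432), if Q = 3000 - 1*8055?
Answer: -6980199337918/9697 ≈ -7.1983e+8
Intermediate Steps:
Q = -5055 (Q = 3000 - 8055 = -5055)
d = 19394 (d = -5055 - (-12258 - 1*12191) = -5055 - (-12258 - 12191) = -5055 - 1*(-24449) = -5055 + 24449 = 19394)
g = 7875/19394 (g = ((32 + 93)*63)/19394 = (125*63)*(1/19394) = 7875*(1/19394) = 7875/19394 ≈ 0.40605)
(g + 17972)*(-15620 - 24432) = (7875/19394 + 17972)*(-15620 - 24432) = (348556843/19394)*(-40052) = -6980199337918/9697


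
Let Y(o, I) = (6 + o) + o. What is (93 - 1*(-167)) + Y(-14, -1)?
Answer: 238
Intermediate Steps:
Y(o, I) = 6 + 2*o
(93 - 1*(-167)) + Y(-14, -1) = (93 - 1*(-167)) + (6 + 2*(-14)) = (93 + 167) + (6 - 28) = 260 - 22 = 238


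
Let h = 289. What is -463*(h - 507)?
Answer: 100934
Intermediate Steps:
-463*(h - 507) = -463*(289 - 507) = -463*(-218) = 100934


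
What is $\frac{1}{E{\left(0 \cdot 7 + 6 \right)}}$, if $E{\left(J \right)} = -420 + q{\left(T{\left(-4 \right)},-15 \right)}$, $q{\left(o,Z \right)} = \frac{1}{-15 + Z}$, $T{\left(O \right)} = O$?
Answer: $- \frac{30}{12601} \approx -0.0023808$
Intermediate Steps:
$E{\left(J \right)} = - \frac{12601}{30}$ ($E{\left(J \right)} = -420 + \frac{1}{-15 - 15} = -420 + \frac{1}{-30} = -420 - \frac{1}{30} = - \frac{12601}{30}$)
$\frac{1}{E{\left(0 \cdot 7 + 6 \right)}} = \frac{1}{- \frac{12601}{30}} = - \frac{30}{12601}$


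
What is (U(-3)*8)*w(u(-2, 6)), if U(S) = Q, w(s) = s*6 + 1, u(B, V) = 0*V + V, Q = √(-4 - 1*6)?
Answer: 296*I*√10 ≈ 936.03*I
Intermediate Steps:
Q = I*√10 (Q = √(-4 - 6) = √(-10) = I*√10 ≈ 3.1623*I)
u(B, V) = V (u(B, V) = 0 + V = V)
w(s) = 1 + 6*s (w(s) = 6*s + 1 = 1 + 6*s)
U(S) = I*√10
(U(-3)*8)*w(u(-2, 6)) = ((I*√10)*8)*(1 + 6*6) = (8*I*√10)*(1 + 36) = (8*I*√10)*37 = 296*I*√10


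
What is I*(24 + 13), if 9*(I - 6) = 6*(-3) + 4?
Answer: 1480/9 ≈ 164.44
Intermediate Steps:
I = 40/9 (I = 6 + (6*(-3) + 4)/9 = 6 + (-18 + 4)/9 = 6 + (⅑)*(-14) = 6 - 14/9 = 40/9 ≈ 4.4444)
I*(24 + 13) = 40*(24 + 13)/9 = (40/9)*37 = 1480/9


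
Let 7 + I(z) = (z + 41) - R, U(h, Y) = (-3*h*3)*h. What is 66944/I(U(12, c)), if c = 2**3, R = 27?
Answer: -66944/1289 ≈ -51.935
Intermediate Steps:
c = 8
U(h, Y) = -9*h**2 (U(h, Y) = (-9*h)*h = -9*h**2)
I(z) = 7 + z (I(z) = -7 + ((z + 41) - 1*27) = -7 + ((41 + z) - 27) = -7 + (14 + z) = 7 + z)
66944/I(U(12, c)) = 66944/(7 - 9*12**2) = 66944/(7 - 9*144) = 66944/(7 - 1296) = 66944/(-1289) = 66944*(-1/1289) = -66944/1289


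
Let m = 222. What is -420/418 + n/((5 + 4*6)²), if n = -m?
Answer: -223008/175769 ≈ -1.2688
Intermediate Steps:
n = -222 (n = -1*222 = -222)
-420/418 + n/((5 + 4*6)²) = -420/418 - 222/(5 + 4*6)² = -420*1/418 - 222/(5 + 24)² = -210/209 - 222/(29²) = -210/209 - 222/841 = -223008/175769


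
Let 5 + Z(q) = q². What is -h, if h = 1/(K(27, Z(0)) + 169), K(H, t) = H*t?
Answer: -1/34 ≈ -0.029412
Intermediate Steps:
Z(q) = -5 + q²
h = 1/34 (h = 1/(27*(-5 + 0²) + 169) = 1/(27*(-5 + 0) + 169) = 1/(27*(-5) + 169) = 1/(-135 + 169) = 1/34 ≈ 0.029412)
-h = -1*1/34 = -1/34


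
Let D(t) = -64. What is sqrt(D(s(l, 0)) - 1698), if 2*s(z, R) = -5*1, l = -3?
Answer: I*sqrt(1762) ≈ 41.976*I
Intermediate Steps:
s(z, R) = -5/2 (s(z, R) = (-5*1)/2 = (1/2)*(-5) = -5/2)
sqrt(D(s(l, 0)) - 1698) = sqrt(-64 - 1698) = sqrt(-1762) = I*sqrt(1762)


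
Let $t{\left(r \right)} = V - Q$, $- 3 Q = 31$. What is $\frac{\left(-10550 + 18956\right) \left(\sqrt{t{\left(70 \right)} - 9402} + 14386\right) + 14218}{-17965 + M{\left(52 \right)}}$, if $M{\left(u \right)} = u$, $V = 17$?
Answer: $- \frac{17277562}{2559} - \frac{1868 i \sqrt{21093}}{5971} \approx -6751.7 - 45.436 i$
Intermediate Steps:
$Q = - \frac{31}{3}$ ($Q = \left(- \frac{1}{3}\right) 31 = - \frac{31}{3} \approx -10.333$)
$t{\left(r \right)} = \frac{82}{3}$ ($t{\left(r \right)} = 17 - - \frac{31}{3} = 17 + \frac{31}{3} = \frac{82}{3}$)
$\frac{\left(-10550 + 18956\right) \left(\sqrt{t{\left(70 \right)} - 9402} + 14386\right) + 14218}{-17965 + M{\left(52 \right)}} = \frac{\left(-10550 + 18956\right) \left(\sqrt{\frac{82}{3} - 9402} + 14386\right) + 14218}{-17965 + 52} = \frac{8406 \left(\sqrt{- \frac{28124}{3}} + 14386\right) + 14218}{-17913} = \left(8406 \left(\frac{2 i \sqrt{21093}}{3} + 14386\right) + 14218\right) \left(- \frac{1}{17913}\right) = \left(8406 \left(14386 + \frac{2 i \sqrt{21093}}{3}\right) + 14218\right) \left(- \frac{1}{17913}\right) = \left(\left(120928716 + 5604 i \sqrt{21093}\right) + 14218\right) \left(- \frac{1}{17913}\right) = \left(120942934 + 5604 i \sqrt{21093}\right) \left(- \frac{1}{17913}\right) = - \frac{17277562}{2559} - \frac{1868 i \sqrt{21093}}{5971}$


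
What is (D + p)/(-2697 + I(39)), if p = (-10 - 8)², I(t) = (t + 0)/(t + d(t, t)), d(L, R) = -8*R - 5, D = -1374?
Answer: 2780/7141 ≈ 0.38930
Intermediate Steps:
d(L, R) = -5 - 8*R
I(t) = t/(-5 - 7*t) (I(t) = (t + 0)/(t + (-5 - 8*t)) = t/(-5 - 7*t))
p = 324 (p = (-18)² = 324)
(D + p)/(-2697 + I(39)) = (-1374 + 324)/(-2697 - 1*39/(5 + 7*39)) = -1050/(-2697 - 1*39/(5 + 273)) = -1050/(-2697 - 1*39/278) = -1050/(-2697 - 1*39*1/278) = -1050/(-2697 - 39/278) = -1050/(-749805/278) = -1050*(-278/749805) = 2780/7141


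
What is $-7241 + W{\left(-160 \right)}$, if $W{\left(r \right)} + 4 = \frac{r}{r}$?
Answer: $-7244$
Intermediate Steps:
$W{\left(r \right)} = -3$ ($W{\left(r \right)} = -4 + \frac{r}{r} = -4 + 1 = -3$)
$-7241 + W{\left(-160 \right)} = -7241 - 3 = -7244$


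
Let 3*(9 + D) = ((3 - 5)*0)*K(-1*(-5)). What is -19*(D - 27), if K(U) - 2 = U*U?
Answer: 684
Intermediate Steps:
K(U) = 2 + U² (K(U) = 2 + U*U = 2 + U²)
D = -9 (D = -9 + (((3 - 5)*0)*(2 + (-1*(-5))²))/3 = -9 + ((-2*0)*(2 + 5²))/3 = -9 + (0*(2 + 25))/3 = -9 + (0*27)/3 = -9 + (⅓)*0 = -9 + 0 = -9)
-19*(D - 27) = -19*(-9 - 27) = -19*(-36) = 684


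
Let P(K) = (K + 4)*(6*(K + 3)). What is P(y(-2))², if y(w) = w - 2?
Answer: 0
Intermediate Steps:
y(w) = -2 + w
P(K) = (4 + K)*(18 + 6*K) (P(K) = (4 + K)*(6*(3 + K)) = (4 + K)*(18 + 6*K))
P(y(-2))² = (72 + 6*(-2 - 2)² + 42*(-2 - 2))² = (72 + 6*(-4)² + 42*(-4))² = (72 + 6*16 - 168)² = (72 + 96 - 168)² = 0² = 0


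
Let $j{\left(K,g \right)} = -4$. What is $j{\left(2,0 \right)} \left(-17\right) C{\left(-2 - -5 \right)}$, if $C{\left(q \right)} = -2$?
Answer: $-136$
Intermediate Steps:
$j{\left(2,0 \right)} \left(-17\right) C{\left(-2 - -5 \right)} = \left(-4\right) \left(-17\right) \left(-2\right) = 68 \left(-2\right) = -136$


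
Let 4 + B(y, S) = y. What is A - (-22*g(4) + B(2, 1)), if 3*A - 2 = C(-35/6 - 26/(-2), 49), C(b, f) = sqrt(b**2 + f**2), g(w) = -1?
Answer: -58/3 + sqrt(88285)/18 ≈ -2.8262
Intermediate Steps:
B(y, S) = -4 + y
A = 2/3 + sqrt(88285)/18 (A = 2/3 + sqrt((-35/6 - 26/(-2))**2 + 49**2)/3 = 2/3 + sqrt((-35*1/6 - 26*(-1/2))**2 + 2401)/3 = 2/3 + sqrt((-35/6 + 13)**2 + 2401)/3 = 2/3 + sqrt((43/6)**2 + 2401)/3 = 2/3 + sqrt(1849/36 + 2401)/3 = 2/3 + sqrt(88285/36)/3 = 2/3 + (sqrt(88285)/6)/3 = 2/3 + sqrt(88285)/18 ≈ 17.174)
A - (-22*g(4) + B(2, 1)) = (2/3 + sqrt(88285)/18) - (-22*(-1) + (-4 + 2)) = (2/3 + sqrt(88285)/18) - (22 - 2) = (2/3 + sqrt(88285)/18) - 1*20 = (2/3 + sqrt(88285)/18) - 20 = -58/3 + sqrt(88285)/18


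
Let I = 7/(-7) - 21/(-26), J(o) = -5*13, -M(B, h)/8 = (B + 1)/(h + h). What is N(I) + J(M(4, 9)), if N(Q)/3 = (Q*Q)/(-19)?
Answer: -834935/12844 ≈ -65.006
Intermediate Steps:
M(B, h) = -4*(1 + B)/h (M(B, h) = -8*(B + 1)/(h + h) = -8*(1 + B)/(2*h) = -8*(1 + B)*1/(2*h) = -4*(1 + B)/h)
J(o) = -65
I = -5/26 (I = 7*(-⅐) - 21*(-1/26) = -1 + 21/26 = -5/26 ≈ -0.19231)
N(Q) = -3*Q²/19 (N(Q) = 3*((Q*Q)/(-19)) = 3*(Q²*(-1/19)) = 3*(-Q²/19) = -3*Q²/19)
N(I) + J(M(4, 9)) = -3*(-5/26)²/19 - 65 = -3/19*25/676 - 65 = -75/12844 - 65 = -834935/12844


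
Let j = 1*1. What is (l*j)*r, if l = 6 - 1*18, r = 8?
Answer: -96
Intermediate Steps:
j = 1
l = -12 (l = 6 - 18 = -12)
(l*j)*r = -12*1*8 = -12*8 = -96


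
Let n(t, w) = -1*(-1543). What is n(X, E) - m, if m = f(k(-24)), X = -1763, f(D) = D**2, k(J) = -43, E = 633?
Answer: -306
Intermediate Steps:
n(t, w) = 1543
m = 1849 (m = (-43)**2 = 1849)
n(X, E) - m = 1543 - 1*1849 = 1543 - 1849 = -306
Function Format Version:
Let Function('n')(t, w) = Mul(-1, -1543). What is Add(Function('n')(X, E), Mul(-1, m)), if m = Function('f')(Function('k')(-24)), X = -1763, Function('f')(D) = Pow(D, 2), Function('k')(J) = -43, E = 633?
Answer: -306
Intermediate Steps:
Function('n')(t, w) = 1543
m = 1849 (m = Pow(-43, 2) = 1849)
Add(Function('n')(X, E), Mul(-1, m)) = Add(1543, Mul(-1, 1849)) = Add(1543, -1849) = -306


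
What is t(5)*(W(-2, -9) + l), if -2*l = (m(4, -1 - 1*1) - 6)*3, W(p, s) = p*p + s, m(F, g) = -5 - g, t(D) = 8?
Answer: 68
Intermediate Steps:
W(p, s) = s + p**2 (W(p, s) = p**2 + s = s + p**2)
l = 27/2 (l = -((-5 - (-1 - 1*1)) - 6)*3/2 = -((-5 - (-1 - 1)) - 6)*3/2 = -((-5 - 1*(-2)) - 6)*3/2 = -((-5 + 2) - 6)*3/2 = -(-3 - 6)*3/2 = -(-9)*3/2 = -1/2*(-27) = 27/2 ≈ 13.500)
t(5)*(W(-2, -9) + l) = 8*((-9 + (-2)**2) + 27/2) = 8*((-9 + 4) + 27/2) = 8*(-5 + 27/2) = 8*(17/2) = 68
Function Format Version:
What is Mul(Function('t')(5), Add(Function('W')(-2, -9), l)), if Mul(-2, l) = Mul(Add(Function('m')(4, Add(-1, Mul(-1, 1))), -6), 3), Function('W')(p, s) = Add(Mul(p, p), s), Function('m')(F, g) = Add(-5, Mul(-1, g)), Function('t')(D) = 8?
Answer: 68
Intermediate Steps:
Function('W')(p, s) = Add(s, Pow(p, 2)) (Function('W')(p, s) = Add(Pow(p, 2), s) = Add(s, Pow(p, 2)))
l = Rational(27, 2) (l = Mul(Rational(-1, 2), Mul(Add(Add(-5, Mul(-1, Add(-1, Mul(-1, 1)))), -6), 3)) = Mul(Rational(-1, 2), Mul(Add(Add(-5, Mul(-1, Add(-1, -1))), -6), 3)) = Mul(Rational(-1, 2), Mul(Add(Add(-5, Mul(-1, -2)), -6), 3)) = Mul(Rational(-1, 2), Mul(Add(Add(-5, 2), -6), 3)) = Mul(Rational(-1, 2), Mul(Add(-3, -6), 3)) = Mul(Rational(-1, 2), Mul(-9, 3)) = Mul(Rational(-1, 2), -27) = Rational(27, 2) ≈ 13.500)
Mul(Function('t')(5), Add(Function('W')(-2, -9), l)) = Mul(8, Add(Add(-9, Pow(-2, 2)), Rational(27, 2))) = Mul(8, Add(Add(-9, 4), Rational(27, 2))) = Mul(8, Add(-5, Rational(27, 2))) = Mul(8, Rational(17, 2)) = 68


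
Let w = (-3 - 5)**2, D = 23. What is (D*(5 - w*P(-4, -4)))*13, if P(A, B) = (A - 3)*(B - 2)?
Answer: -802217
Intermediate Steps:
w = 64 (w = (-8)**2 = 64)
P(A, B) = (-3 + A)*(-2 + B)
(D*(5 - w*P(-4, -4)))*13 = (23*(5 - 64*(6 - 3*(-4) - 2*(-4) - 4*(-4))))*13 = (23*(5 - 64*(6 + 12 + 8 + 16)))*13 = (23*(5 - 64*42))*13 = (23*(5 - 1*2688))*13 = (23*(5 - 2688))*13 = (23*(-2683))*13 = -61709*13 = -802217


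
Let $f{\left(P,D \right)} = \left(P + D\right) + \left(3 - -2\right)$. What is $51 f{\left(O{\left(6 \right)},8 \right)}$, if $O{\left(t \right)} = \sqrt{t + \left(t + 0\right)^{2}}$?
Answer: $663 + 51 \sqrt{42} \approx 993.52$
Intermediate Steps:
$O{\left(t \right)} = \sqrt{t + t^{2}}$
$f{\left(P,D \right)} = 5 + D + P$ ($f{\left(P,D \right)} = \left(D + P\right) + \left(3 + 2\right) = \left(D + P\right) + 5 = 5 + D + P$)
$51 f{\left(O{\left(6 \right)},8 \right)} = 51 \left(5 + 8 + \sqrt{6 \left(1 + 6\right)}\right) = 51 \left(5 + 8 + \sqrt{6 \cdot 7}\right) = 51 \left(5 + 8 + \sqrt{42}\right) = 51 \left(13 + \sqrt{42}\right) = 663 + 51 \sqrt{42}$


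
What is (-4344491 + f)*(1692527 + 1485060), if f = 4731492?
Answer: 1229729346587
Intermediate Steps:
(-4344491 + f)*(1692527 + 1485060) = (-4344491 + 4731492)*(1692527 + 1485060) = 387001*3177587 = 1229729346587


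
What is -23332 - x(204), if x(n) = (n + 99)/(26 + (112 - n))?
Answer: -513203/22 ≈ -23327.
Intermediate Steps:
x(n) = (99 + n)/(138 - n)
-23332 - x(204) = -23332 - (-99 - 1*204)/(-138 + 204) = -23332 - (-99 - 204)/66 = -23332 - (-303)/66 = -23332 - 1*(-101/22) = -23332 + 101/22 = -513203/22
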